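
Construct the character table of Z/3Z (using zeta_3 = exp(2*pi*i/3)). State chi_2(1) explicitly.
Character table of Z/3Z (irreps indexed chi_0,...,chi_2 with chi_k(m) = zeta_3^(k*m), zeta_3 = exp(2*pi*i/3)):
  irrep \ class  {0} (size 1)  {1} (size 1)    {2} (size 1)  
  chi_0          1             1               1             
  chi_1          1             exp(2*I*pi/3)   exp(-2*I*pi/3)
  chi_2          1             exp(-2*I*pi/3)  exp(2*I*pi/3) 

Spot check: chi_2(1) = zeta_3^(2*1) = zeta_3^2 = exp(-2*I*pi/3).

Solution. Z/3Z is abelian, so all 3 irreducible complex representations are 1-dimensional. They are given by chi_k(m) = zeta_3^(k*m) for k = 0,...,2. Row orthogonality: sum_m chi_k(m) conj(chi_l(m)) = 3 * [k = l].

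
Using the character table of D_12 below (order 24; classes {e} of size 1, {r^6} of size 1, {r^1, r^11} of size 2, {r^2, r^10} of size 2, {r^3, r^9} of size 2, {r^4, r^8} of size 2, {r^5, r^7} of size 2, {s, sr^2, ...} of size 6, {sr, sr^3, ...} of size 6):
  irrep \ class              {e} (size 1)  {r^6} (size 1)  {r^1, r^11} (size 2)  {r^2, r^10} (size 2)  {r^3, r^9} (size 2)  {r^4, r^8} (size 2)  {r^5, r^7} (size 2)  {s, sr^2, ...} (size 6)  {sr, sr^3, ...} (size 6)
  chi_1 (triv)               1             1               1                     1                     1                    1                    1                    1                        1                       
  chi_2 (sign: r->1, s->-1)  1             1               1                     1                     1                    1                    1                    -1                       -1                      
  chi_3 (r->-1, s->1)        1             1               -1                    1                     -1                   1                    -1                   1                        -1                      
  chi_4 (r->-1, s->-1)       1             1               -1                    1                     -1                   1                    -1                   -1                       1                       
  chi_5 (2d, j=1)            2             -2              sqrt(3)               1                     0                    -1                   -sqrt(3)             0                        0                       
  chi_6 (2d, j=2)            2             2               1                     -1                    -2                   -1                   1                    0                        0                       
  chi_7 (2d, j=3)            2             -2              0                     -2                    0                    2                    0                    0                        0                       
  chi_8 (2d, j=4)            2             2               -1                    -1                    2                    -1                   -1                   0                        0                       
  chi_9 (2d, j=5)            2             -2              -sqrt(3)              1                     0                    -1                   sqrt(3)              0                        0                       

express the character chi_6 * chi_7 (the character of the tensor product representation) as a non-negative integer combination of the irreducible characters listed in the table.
chi_6 tensor chi_7 = chi_5 + chi_9 (all other irreducibles have multiplicity 0).

Details: The character of a tensor product is the pointwise product (chi_6 * chi_7)(C) = chi_6(C) * chi_7(C):
  {e}: (2)*(2), {r^6}: (2)*(-2), {r^1, r^11}: (1)*(0), {r^2, r^10}: (-1)*(-2), {r^3, r^9}: (-2)*(0), {r^4, r^8}: (-1)*(2), {r^5, r^7}: (1)*(0), {s, sr^2, ...}: (0)*(0), {sr, sr^3, ...}: (0)*(0)
so (chi_6 * chi_7) takes values
  {e} -> 4, {r^6} -> -4, {r^1, r^11} -> 0, {r^2, r^10} -> 2, {r^3, r^9} -> 0, {r^4, r^8} -> -2, {r^5, r^7} -> 0, {s, sr^2, ...} -> 0, {sr, sr^3, ...} -> 0.
Now take the inner product of this character with each irreducible chi from the table, <chi_6*chi_7, chi> = (1/24) sum_C |C| (chi_6*chi_7)(C) conj(chi(C)):
  <chi_6*chi_7, chi_1> = (1/24)[1*(4)*conj(1) + 1*(-4)*conj(1) + 2*(0)*conj(1) + 2*(2)*conj(1) + 2*(0)*conj(1) + 2*(-2)*conj(1) + 2*(0)*conj(1) + 6*(0)*conj(1) + 6*(0)*conj(1)]
      = (1/24)[(4) + (-4) + (0) + (4) + (0) + (-4) + (0) + (0) + (0)] = 0/24 = 0
  <chi_6*chi_7, chi_2> = (1/24)[1*(4)*conj(1) + 1*(-4)*conj(1) + 2*(0)*conj(1) + 2*(2)*conj(1) + 2*(0)*conj(1) + 2*(-2)*conj(1) + 2*(0)*conj(1) + 6*(0)*conj(-1) + 6*(0)*conj(-1)]
      = (1/24)[(4) + (-4) + (0) + (4) + (0) + (-4) + (0) + (0) + (0)] = 0/24 = 0
  <chi_6*chi_7, chi_3> = (1/24)[1*(4)*conj(1) + 1*(-4)*conj(1) + 2*(0)*conj(-1) + 2*(2)*conj(1) + 2*(0)*conj(-1) + 2*(-2)*conj(1) + 2*(0)*conj(-1) + 6*(0)*conj(1) + 6*(0)*conj(-1)]
      = (1/24)[(4) + (-4) + (0) + (4) + (0) + (-4) + (0) + (0) + (0)] = 0/24 = 0
  <chi_6*chi_7, chi_4> = (1/24)[1*(4)*conj(1) + 1*(-4)*conj(1) + 2*(0)*conj(-1) + 2*(2)*conj(1) + 2*(0)*conj(-1) + 2*(-2)*conj(1) + 2*(0)*conj(-1) + 6*(0)*conj(-1) + 6*(0)*conj(1)]
      = (1/24)[(4) + (-4) + (0) + (4) + (0) + (-4) + (0) + (0) + (0)] = 0/24 = 0
  <chi_6*chi_7, chi_5> = (1/24)[1*(4)*conj(2) + 1*(-4)*conj(-2) + 2*(0)*conj(sqrt(3)) + 2*(2)*conj(1) + 2*(0)*conj(0) + 2*(-2)*conj(-1) + 2*(0)*conj(-sqrt(3)) + 6*(0)*conj(0) + 6*(0)*conj(0)]
      = (1/24)[(8) + (8) + (0) + (4) + (0) + (4) + (0) + (0) + (0)] = 24/24 = 1
  <chi_6*chi_7, chi_6> = (1/24)[1*(4)*conj(2) + 1*(-4)*conj(2) + 2*(0)*conj(1) + 2*(2)*conj(-1) + 2*(0)*conj(-2) + 2*(-2)*conj(-1) + 2*(0)*conj(1) + 6*(0)*conj(0) + 6*(0)*conj(0)]
      = (1/24)[(8) + (-8) + (0) + (-4) + (0) + (4) + (0) + (0) + (0)] = 0/24 = 0
  <chi_6*chi_7, chi_7> = (1/24)[1*(4)*conj(2) + 1*(-4)*conj(-2) + 2*(0)*conj(0) + 2*(2)*conj(-2) + 2*(0)*conj(0) + 2*(-2)*conj(2) + 2*(0)*conj(0) + 6*(0)*conj(0) + 6*(0)*conj(0)]
      = (1/24)[(8) + (8) + (0) + (-8) + (0) + (-8) + (0) + (0) + (0)] = 0/24 = 0
  <chi_6*chi_7, chi_8> = (1/24)[1*(4)*conj(2) + 1*(-4)*conj(2) + 2*(0)*conj(-1) + 2*(2)*conj(-1) + 2*(0)*conj(2) + 2*(-2)*conj(-1) + 2*(0)*conj(-1) + 6*(0)*conj(0) + 6*(0)*conj(0)]
      = (1/24)[(8) + (-8) + (0) + (-4) + (0) + (4) + (0) + (0) + (0)] = 0/24 = 0
  <chi_6*chi_7, chi_9> = (1/24)[1*(4)*conj(2) + 1*(-4)*conj(-2) + 2*(0)*conj(-sqrt(3)) + 2*(2)*conj(1) + 2*(0)*conj(0) + 2*(-2)*conj(-1) + 2*(0)*conj(sqrt(3)) + 6*(0)*conj(0) + 6*(0)*conj(0)]
      = (1/24)[(8) + (8) + (0) + (4) + (0) + (4) + (0) + (0) + (0)] = 24/24 = 1
Hence the multiplicities are chi_5: 1, chi_9: 1. Dimension check: dim(chi_6)*dim(chi_7) = 2*2 = 4 and sum (mult * dim) = 1*2 + 1*2 = 4.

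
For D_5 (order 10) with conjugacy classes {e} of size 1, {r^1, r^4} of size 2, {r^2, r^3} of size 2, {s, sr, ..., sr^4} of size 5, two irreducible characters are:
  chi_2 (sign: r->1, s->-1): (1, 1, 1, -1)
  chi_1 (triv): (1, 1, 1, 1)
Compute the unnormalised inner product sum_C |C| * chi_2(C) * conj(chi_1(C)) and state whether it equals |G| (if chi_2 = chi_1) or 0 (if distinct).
Sum = 0; so <chi_2, chi_1> = 0 (distinct irreducibles are orthogonal).

Justification: Compute term by term over conjugacy classes (|C| * chi_2(C) * conj(chi_1(C))):
  1*(1)*conj(1) + 2*(1)*conj(1) + 2*(1)*conj(1) + 5*(-1)*conj(1)
  = (1) + (2) + (2) + (-5)
  = 0.
Dividing by |G| = 10 gives 0/10 = 0, matching the row-orthogonality relation <chi_2, chi_1> = [chi_2 = chi_1].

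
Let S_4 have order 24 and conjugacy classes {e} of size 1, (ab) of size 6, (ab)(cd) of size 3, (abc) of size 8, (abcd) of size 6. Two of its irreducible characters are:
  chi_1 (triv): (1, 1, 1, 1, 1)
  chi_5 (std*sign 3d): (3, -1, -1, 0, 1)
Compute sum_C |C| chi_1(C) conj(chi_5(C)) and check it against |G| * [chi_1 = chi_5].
Sum = 0; so <chi_1, chi_5> = 0 (distinct irreducibles are orthogonal).

Explanation: Compute term by term over conjugacy classes (|C| * chi_1(C) * conj(chi_5(C))):
  1*(1)*conj(3) + 6*(1)*conj(-1) + 3*(1)*conj(-1) + 8*(1)*conj(0) + 6*(1)*conj(1)
  = (3) + (-6) + (-3) + (0) + (6)
  = 0.
Dividing by |G| = 24 gives 0/24 = 0, matching the row-orthogonality relation <chi_1, chi_5> = [chi_1 = chi_5].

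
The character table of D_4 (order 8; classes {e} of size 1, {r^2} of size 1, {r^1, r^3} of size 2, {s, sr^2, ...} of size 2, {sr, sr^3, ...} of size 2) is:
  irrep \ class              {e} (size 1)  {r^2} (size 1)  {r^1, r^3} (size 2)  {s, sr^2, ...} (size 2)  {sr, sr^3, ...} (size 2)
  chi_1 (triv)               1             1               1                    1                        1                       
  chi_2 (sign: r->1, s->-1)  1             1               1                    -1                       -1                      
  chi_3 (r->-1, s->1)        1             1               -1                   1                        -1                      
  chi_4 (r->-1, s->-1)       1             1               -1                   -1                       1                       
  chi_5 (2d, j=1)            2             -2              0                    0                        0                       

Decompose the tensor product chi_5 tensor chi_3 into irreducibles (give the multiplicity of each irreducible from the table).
chi_5 tensor chi_3 = chi_5 (all other irreducibles have multiplicity 0).

Working: The character of a tensor product is the pointwise product (chi_5 * chi_3)(C) = chi_5(C) * chi_3(C):
  {e}: (2)*(1), {r^2}: (-2)*(1), {r^1, r^3}: (0)*(-1), {s, sr^2, ...}: (0)*(1), {sr, sr^3, ...}: (0)*(-1)
so (chi_5 * chi_3) takes values
  {e} -> 2, {r^2} -> -2, {r^1, r^3} -> 0, {s, sr^2, ...} -> 0, {sr, sr^3, ...} -> 0.
Now take the inner product of this character with each irreducible chi from the table, <chi_5*chi_3, chi> = (1/8) sum_C |C| (chi_5*chi_3)(C) conj(chi(C)):
  <chi_5*chi_3, chi_1> = (1/8)[1*(2)*conj(1) + 1*(-2)*conj(1) + 2*(0)*conj(1) + 2*(0)*conj(1) + 2*(0)*conj(1)]
      = (1/8)[(2) + (-2) + (0) + (0) + (0)] = 0/8 = 0
  <chi_5*chi_3, chi_2> = (1/8)[1*(2)*conj(1) + 1*(-2)*conj(1) + 2*(0)*conj(1) + 2*(0)*conj(-1) + 2*(0)*conj(-1)]
      = (1/8)[(2) + (-2) + (0) + (0) + (0)] = 0/8 = 0
  <chi_5*chi_3, chi_3> = (1/8)[1*(2)*conj(1) + 1*(-2)*conj(1) + 2*(0)*conj(-1) + 2*(0)*conj(1) + 2*(0)*conj(-1)]
      = (1/8)[(2) + (-2) + (0) + (0) + (0)] = 0/8 = 0
  <chi_5*chi_3, chi_4> = (1/8)[1*(2)*conj(1) + 1*(-2)*conj(1) + 2*(0)*conj(-1) + 2*(0)*conj(-1) + 2*(0)*conj(1)]
      = (1/8)[(2) + (-2) + (0) + (0) + (0)] = 0/8 = 0
  <chi_5*chi_3, chi_5> = (1/8)[1*(2)*conj(2) + 1*(-2)*conj(-2) + 2*(0)*conj(0) + 2*(0)*conj(0) + 2*(0)*conj(0)]
      = (1/8)[(4) + (4) + (0) + (0) + (0)] = 8/8 = 1
Hence the multiplicities are chi_5: 1. Dimension check: dim(chi_5)*dim(chi_3) = 2*1 = 2 and sum (mult * dim) = 1*2 = 2.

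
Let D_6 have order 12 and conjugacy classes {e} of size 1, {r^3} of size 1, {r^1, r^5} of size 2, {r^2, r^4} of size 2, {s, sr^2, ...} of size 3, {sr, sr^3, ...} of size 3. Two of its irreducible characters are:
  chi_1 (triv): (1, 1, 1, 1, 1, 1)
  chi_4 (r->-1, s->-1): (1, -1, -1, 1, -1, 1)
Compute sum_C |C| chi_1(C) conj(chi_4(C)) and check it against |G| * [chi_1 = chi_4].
Sum = 0; so <chi_1, chi_4> = 0 (distinct irreducibles are orthogonal).

Details: Compute term by term over conjugacy classes (|C| * chi_1(C) * conj(chi_4(C))):
  1*(1)*conj(1) + 1*(1)*conj(-1) + 2*(1)*conj(-1) + 2*(1)*conj(1) + 3*(1)*conj(-1) + 3*(1)*conj(1)
  = (1) + (-1) + (-2) + (2) + (-3) + (3)
  = 0.
Dividing by |G| = 12 gives 0/12 = 0, matching the row-orthogonality relation <chi_1, chi_4> = [chi_1 = chi_4].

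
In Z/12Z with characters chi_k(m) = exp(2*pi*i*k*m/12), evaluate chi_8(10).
chi_8(10) = zeta_12^80 = exp(-2*I*pi/3)

Justification: chi_8(10) = zeta_12^(8*10) = zeta_12^80. Since zeta_12^12 = 1, this equals zeta_12^8 = exp(2*pi*i*8/12) = exp(-2*I*pi/3).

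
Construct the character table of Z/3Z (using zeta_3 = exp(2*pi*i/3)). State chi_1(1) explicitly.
Character table of Z/3Z (irreps indexed chi_0,...,chi_2 with chi_k(m) = zeta_3^(k*m), zeta_3 = exp(2*pi*i/3)):
  irrep \ class  {0} (size 1)  {1} (size 1)    {2} (size 1)  
  chi_0          1             1               1             
  chi_1          1             exp(2*I*pi/3)   exp(-2*I*pi/3)
  chi_2          1             exp(-2*I*pi/3)  exp(2*I*pi/3) 

Spot check: chi_1(1) = zeta_3^(1*1) = zeta_3^1 = exp(2*I*pi/3).

Explanation: Z/3Z is abelian, so all 3 irreducible complex representations are 1-dimensional. They are given by chi_k(m) = zeta_3^(k*m) for k = 0,...,2. Row orthogonality: sum_m chi_k(m) conj(chi_l(m)) = 3 * [k = l].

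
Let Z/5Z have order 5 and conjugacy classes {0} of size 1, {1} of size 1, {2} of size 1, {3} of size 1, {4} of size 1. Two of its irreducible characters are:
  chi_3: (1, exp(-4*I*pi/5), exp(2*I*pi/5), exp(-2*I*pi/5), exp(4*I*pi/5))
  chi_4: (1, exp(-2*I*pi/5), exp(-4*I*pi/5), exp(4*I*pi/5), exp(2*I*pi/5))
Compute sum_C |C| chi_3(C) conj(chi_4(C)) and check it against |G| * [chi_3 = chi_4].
Sum = 0; so <chi_3, chi_4> = 0 (distinct irreducibles are orthogonal).

Argument: Compute term by term over conjugacy classes (|C| * chi_3(C) * conj(chi_4(C))):
  1*(1)*conj(1) + 1*(exp(-4*I*pi/5))*conj(exp(-2*I*pi/5)) + 1*(exp(2*I*pi/5))*conj(exp(-4*I*pi/5)) + 1*(exp(-2*I*pi/5))*conj(exp(4*I*pi/5)) + 1*(exp(4*I*pi/5))*conj(exp(2*I*pi/5))
  = (1) + (exp(-2*I*pi/5)) + (exp(-4*I*pi/5)) + (exp(4*I*pi/5)) + (exp(2*I*pi/5))
  = 0.
(Exp terms are combined using exp(i*s)*conj(exp(i*t)) = exp(i*(s-t)), and sums of them are collapsed using the identity that for every m > 1 the m distinct m-th roots of unity sum to 0, e.g. 1 + exp(2*I*pi/3) + exp(-2*I*pi/3) = 0.)
Dividing by |G| = 5 gives 0/5 = 0, matching the row-orthogonality relation <chi_3, chi_4> = [chi_3 = chi_4].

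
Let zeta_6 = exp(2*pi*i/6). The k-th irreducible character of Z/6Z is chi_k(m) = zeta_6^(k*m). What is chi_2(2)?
chi_2(2) = zeta_6^4 = exp(-2*I*pi/3)

Reasoning: chi_2(2) = zeta_6^(2*2) = zeta_6^4. Since zeta_6^6 = 1, this equals zeta_6^4 = exp(2*pi*i*4/6) = exp(-2*I*pi/3).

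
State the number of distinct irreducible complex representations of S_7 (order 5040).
15

Proof sketch: The number of irreducible complex representations of a finite group equals its number of conjugacy classes. Conjugacy classes in S_7 correspond to cycle types, i.e. partitions of 7; there are p(7) = 15 of them, so S_7 (order 5040) has exactly 15 irreducible complex representations.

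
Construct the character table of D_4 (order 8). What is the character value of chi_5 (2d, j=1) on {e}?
Conjugacy classes: {e} of size 1, {r^2} of size 1, {r^1, r^3} of size 2, {s, sr^2, ...} of size 2, {sr, sr^3, ...} of size 2.
Character table:
  irrep \ class              {e} (size 1)  {r^2} (size 1)  {r^1, r^3} (size 2)  {s, sr^2, ...} (size 2)  {sr, sr^3, ...} (size 2)
  chi_1 (triv)               1             1               1                    1                        1                       
  chi_2 (sign: r->1, s->-1)  1             1               1                    -1                       -1                      
  chi_3 (r->-1, s->1)        1             1               -1                   1                        -1                      
  chi_4 (r->-1, s->-1)       1             1               -1                   -1                       1                       
  chi_5 (2d, j=1)            2             -2              0                    0                        0                       

Spot check: chi_5 (2d, j=1) on {e} = 2.

Why: D_4 has order 2*4 = 8 with 5 conjugacy classes, hence 5 irreducibles. Sum of squared dims 1 + 1 + 1 + 1 + 4 = 8 = |G|. Linear characters come from the abelianisation; the 2-dimensional irreps have character r^k -> 2*cos(2*pi*j*k/4), reflections -> 0.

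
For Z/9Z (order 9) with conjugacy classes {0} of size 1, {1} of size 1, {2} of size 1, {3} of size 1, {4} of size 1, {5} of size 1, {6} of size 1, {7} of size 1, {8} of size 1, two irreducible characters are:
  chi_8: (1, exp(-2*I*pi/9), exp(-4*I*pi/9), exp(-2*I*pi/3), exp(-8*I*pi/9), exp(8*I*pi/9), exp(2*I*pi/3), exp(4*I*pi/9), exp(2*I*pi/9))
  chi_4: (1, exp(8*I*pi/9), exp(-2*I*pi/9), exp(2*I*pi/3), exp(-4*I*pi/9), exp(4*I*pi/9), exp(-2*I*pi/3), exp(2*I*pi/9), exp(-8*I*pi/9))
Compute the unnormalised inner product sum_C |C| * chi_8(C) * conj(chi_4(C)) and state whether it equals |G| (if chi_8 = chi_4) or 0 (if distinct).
Sum = 0; so <chi_8, chi_4> = 0 (distinct irreducibles are orthogonal).

Compute term by term over conjugacy classes (|C| * chi_8(C) * conj(chi_4(C))):
  1*(1)*conj(1) + 1*(exp(-2*I*pi/9))*conj(exp(8*I*pi/9)) + 1*(exp(-4*I*pi/9))*conj(exp(-2*I*pi/9)) + 1*(exp(-2*I*pi/3))*conj(exp(2*I*pi/3)) + 1*(exp(-8*I*pi/9))*conj(exp(-4*I*pi/9)) + 1*(exp(8*I*pi/9))*conj(exp(4*I*pi/9)) + 1*(exp(2*I*pi/3))*conj(exp(-2*I*pi/3)) + 1*(exp(4*I*pi/9))*conj(exp(2*I*pi/9)) + 1*(exp(2*I*pi/9))*conj(exp(-8*I*pi/9))
  = (1) + (exp(8*I*pi/9)) + (exp(-2*I*pi/9)) + (exp(2*I*pi/3)) + (exp(-4*I*pi/9)) + (exp(4*I*pi/9)) + (exp(-2*I*pi/3)) + (exp(2*I*pi/9)) + (exp(-8*I*pi/9))
  = 0.
(Exp terms are combined using exp(i*s)*conj(exp(i*t)) = exp(i*(s-t)), and sums of them are collapsed using the identity that for every m > 1 the m distinct m-th roots of unity sum to 0, e.g. 1 + exp(2*I*pi/3) + exp(-2*I*pi/3) = 0.)
Dividing by |G| = 9 gives 0/9 = 0, matching the row-orthogonality relation <chi_8, chi_4> = [chi_8 = chi_4].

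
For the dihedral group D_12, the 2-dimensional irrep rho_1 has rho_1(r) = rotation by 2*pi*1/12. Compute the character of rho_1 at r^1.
chi_{rho_1}(r^1) = 2*cos(2*pi*1*1/12) = sqrt(3)

Solution. rho_1(r^1) is rotation by angle 2*pi*1*1/12, whose trace is 2*cos(2*pi*1*1/12) = sqrt(3).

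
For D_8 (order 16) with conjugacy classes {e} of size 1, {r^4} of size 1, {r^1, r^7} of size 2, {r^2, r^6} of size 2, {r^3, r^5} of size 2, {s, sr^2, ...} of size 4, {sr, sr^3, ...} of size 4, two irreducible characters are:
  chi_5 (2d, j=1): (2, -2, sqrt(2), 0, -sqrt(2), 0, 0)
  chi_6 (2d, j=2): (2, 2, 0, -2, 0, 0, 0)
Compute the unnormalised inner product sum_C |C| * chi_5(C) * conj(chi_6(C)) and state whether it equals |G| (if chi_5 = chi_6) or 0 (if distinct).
Sum = 0; so <chi_5, chi_6> = 0 (distinct irreducibles are orthogonal).

Argument: Compute term by term over conjugacy classes (|C| * chi_5(C) * conj(chi_6(C))):
  1*(2)*conj(2) + 1*(-2)*conj(2) + 2*(sqrt(2))*conj(0) + 2*(0)*conj(-2) + 2*(-sqrt(2))*conj(0) + 4*(0)*conj(0) + 4*(0)*conj(0)
  = (4) + (-4) + (0) + (0) + (0) + (0) + (0)
  = 0.
Dividing by |G| = 16 gives 0/16 = 0, matching the row-orthogonality relation <chi_5, chi_6> = [chi_5 = chi_6].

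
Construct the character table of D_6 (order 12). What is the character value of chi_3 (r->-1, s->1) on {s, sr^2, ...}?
Conjugacy classes: {e} of size 1, {r^3} of size 1, {r^1, r^5} of size 2, {r^2, r^4} of size 2, {s, sr^2, ...} of size 3, {sr, sr^3, ...} of size 3.
Character table:
  irrep \ class              {e} (size 1)  {r^3} (size 1)  {r^1, r^5} (size 2)  {r^2, r^4} (size 2)  {s, sr^2, ...} (size 3)  {sr, sr^3, ...} (size 3)
  chi_1 (triv)               1             1               1                    1                    1                        1                       
  chi_2 (sign: r->1, s->-1)  1             1               1                    1                    -1                       -1                      
  chi_3 (r->-1, s->1)        1             -1              -1                   1                    1                        -1                      
  chi_4 (r->-1, s->-1)       1             -1              -1                   1                    -1                       1                       
  chi_5 (2d, j=1)            2             -2              1                    -1                   0                        0                       
  chi_6 (2d, j=2)            2             2               -1                   -1                   0                        0                       

Spot check: chi_3 (r->-1, s->1) on {s, sr^2, ...} = 1.

Explanation: D_6 has order 2*6 = 12 with 6 conjugacy classes, hence 6 irreducibles. Sum of squared dims 1 + 1 + 1 + 1 + 4 + 4 = 12 = |G|. Linear characters come from the abelianisation; the 2-dimensional irreps have character r^k -> 2*cos(2*pi*j*k/6), reflections -> 0.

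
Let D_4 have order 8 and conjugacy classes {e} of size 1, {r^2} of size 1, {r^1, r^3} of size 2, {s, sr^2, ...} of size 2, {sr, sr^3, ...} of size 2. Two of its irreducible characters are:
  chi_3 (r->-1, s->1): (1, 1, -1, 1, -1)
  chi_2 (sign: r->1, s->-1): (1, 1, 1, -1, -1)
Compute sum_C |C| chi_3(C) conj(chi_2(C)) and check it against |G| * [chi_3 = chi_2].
Sum = 0; so <chi_3, chi_2> = 0 (distinct irreducibles are orthogonal).

Explanation: Compute term by term over conjugacy classes (|C| * chi_3(C) * conj(chi_2(C))):
  1*(1)*conj(1) + 1*(1)*conj(1) + 2*(-1)*conj(1) + 2*(1)*conj(-1) + 2*(-1)*conj(-1)
  = (1) + (1) + (-2) + (-2) + (2)
  = 0.
Dividing by |G| = 8 gives 0/8 = 0, matching the row-orthogonality relation <chi_3, chi_2> = [chi_3 = chi_2].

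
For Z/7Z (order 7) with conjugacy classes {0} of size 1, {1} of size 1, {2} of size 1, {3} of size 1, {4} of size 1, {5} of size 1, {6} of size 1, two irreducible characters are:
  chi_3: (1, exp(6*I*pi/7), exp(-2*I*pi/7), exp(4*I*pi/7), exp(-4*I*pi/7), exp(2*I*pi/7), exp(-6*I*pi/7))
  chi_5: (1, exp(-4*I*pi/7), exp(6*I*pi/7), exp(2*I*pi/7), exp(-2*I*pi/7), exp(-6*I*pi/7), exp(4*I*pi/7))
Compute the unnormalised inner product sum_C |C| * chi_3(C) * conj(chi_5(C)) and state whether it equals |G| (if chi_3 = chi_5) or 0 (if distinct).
Sum = 0; so <chi_3, chi_5> = 0 (distinct irreducibles are orthogonal).

Details: Compute term by term over conjugacy classes (|C| * chi_3(C) * conj(chi_5(C))):
  1*(1)*conj(1) + 1*(exp(6*I*pi/7))*conj(exp(-4*I*pi/7)) + 1*(exp(-2*I*pi/7))*conj(exp(6*I*pi/7)) + 1*(exp(4*I*pi/7))*conj(exp(2*I*pi/7)) + 1*(exp(-4*I*pi/7))*conj(exp(-2*I*pi/7)) + 1*(exp(2*I*pi/7))*conj(exp(-6*I*pi/7)) + 1*(exp(-6*I*pi/7))*conj(exp(4*I*pi/7))
  = (1) + (exp(-4*I*pi/7)) + (exp(6*I*pi/7)) + (exp(2*I*pi/7)) + (exp(-2*I*pi/7)) + (exp(-6*I*pi/7)) + (exp(4*I*pi/7))
  = 0.
(Exp terms are combined using exp(i*s)*conj(exp(i*t)) = exp(i*(s-t)), and sums of them are collapsed using the identity that for every m > 1 the m distinct m-th roots of unity sum to 0, e.g. 1 + exp(2*I*pi/3) + exp(-2*I*pi/3) = 0.)
Dividing by |G| = 7 gives 0/7 = 0, matching the row-orthogonality relation <chi_3, chi_5> = [chi_3 = chi_5].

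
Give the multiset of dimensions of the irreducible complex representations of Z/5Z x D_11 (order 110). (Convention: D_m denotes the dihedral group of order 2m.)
Dimensions: 1, 1, 1, 1, 1, 1, 1, 1, 1, 1, 2, 2, 2, 2, 2, 2, 2, 2, 2, 2, 2, 2, 2, 2, 2, 2, 2, 2, 2, 2, 2, 2, 2, 2, 2

Reasoning: There are 35 irreducibles (= number of conjugacy classes). Their dimensions d_i satisfy sum d_i^2 = |G| = 110: 1 + 1 + 1 + 1 + 1 + 1 + 1 + 1 + 1 + 1 + 4 + 4 + 4 + 4 + 4 + 4 + 4 + 4 + 4 + 4 + 4 + 4 + 4 + 4 + 4 + 4 + 4 + 4 + 4 + 4 + 4 + 4 + 4 + 4 + 4 = 110. (For the product with Z/5Z: each of the 5 1-dim characters of Z/5Z tensors with each irrep of D_11, giving 5 copies of each D_11-dimension.)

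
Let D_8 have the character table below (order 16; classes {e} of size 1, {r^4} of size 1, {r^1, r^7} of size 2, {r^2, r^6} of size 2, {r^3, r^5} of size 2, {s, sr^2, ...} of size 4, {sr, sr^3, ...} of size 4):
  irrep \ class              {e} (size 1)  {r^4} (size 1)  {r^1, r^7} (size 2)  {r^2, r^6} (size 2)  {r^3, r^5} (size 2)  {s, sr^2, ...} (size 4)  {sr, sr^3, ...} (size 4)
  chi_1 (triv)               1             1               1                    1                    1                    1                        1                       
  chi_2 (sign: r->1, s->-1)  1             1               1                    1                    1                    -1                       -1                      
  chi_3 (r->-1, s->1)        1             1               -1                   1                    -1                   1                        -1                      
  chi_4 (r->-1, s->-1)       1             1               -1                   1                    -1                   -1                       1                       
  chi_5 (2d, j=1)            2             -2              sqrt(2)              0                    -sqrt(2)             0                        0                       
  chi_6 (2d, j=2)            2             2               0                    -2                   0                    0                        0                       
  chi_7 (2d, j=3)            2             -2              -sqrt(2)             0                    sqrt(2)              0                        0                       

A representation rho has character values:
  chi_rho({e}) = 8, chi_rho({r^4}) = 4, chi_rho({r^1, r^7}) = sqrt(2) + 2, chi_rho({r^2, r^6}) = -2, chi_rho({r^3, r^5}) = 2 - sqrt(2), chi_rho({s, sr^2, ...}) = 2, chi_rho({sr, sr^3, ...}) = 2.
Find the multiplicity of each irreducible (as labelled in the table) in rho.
Multiplicities: chi_1: 2, chi_2: 0, chi_3: 0, chi_4: 0, chi_5: 1, chi_6: 2, chi_7: 0.

Working: Use <chi_rho, chi> = (1/|G|) sum_C |C| * chi_rho(C) * conj(chi(C)) with |G| = 16 for each irreducible chi in the table:
  <chi_rho, chi_1> = (1/16)[1*(8)*conj(1) + 1*(4)*conj(1) + 2*(sqrt(2) + 2)*conj(1) + 2*(-2)*conj(1) + 2*(2 - sqrt(2))*conj(1) + 4*(2)*conj(1) + 4*(2)*conj(1)]
      = (1/16)[(8) + (4) + (2*sqrt(2) + 4) + (-4) + (4 - 2*sqrt(2)) + (8) + (8)] = 32/16 = 2
  <chi_rho, chi_2> = (1/16)[1*(8)*conj(1) + 1*(4)*conj(1) + 2*(sqrt(2) + 2)*conj(1) + 2*(-2)*conj(1) + 2*(2 - sqrt(2))*conj(1) + 4*(2)*conj(-1) + 4*(2)*conj(-1)]
      = (1/16)[(8) + (4) + (2*sqrt(2) + 4) + (-4) + (4 - 2*sqrt(2)) + (-8) + (-8)] = 0/16 = 0
  <chi_rho, chi_3> = (1/16)[1*(8)*conj(1) + 1*(4)*conj(1) + 2*(sqrt(2) + 2)*conj(-1) + 2*(-2)*conj(1) + 2*(2 - sqrt(2))*conj(-1) + 4*(2)*conj(1) + 4*(2)*conj(-1)]
      = (1/16)[(8) + (4) + (-4 - 2*sqrt(2)) + (-4) + (-4 + 2*sqrt(2)) + (8) + (-8)] = 0/16 = 0
  <chi_rho, chi_4> = (1/16)[1*(8)*conj(1) + 1*(4)*conj(1) + 2*(sqrt(2) + 2)*conj(-1) + 2*(-2)*conj(1) + 2*(2 - sqrt(2))*conj(-1) + 4*(2)*conj(-1) + 4*(2)*conj(1)]
      = (1/16)[(8) + (4) + (-4 - 2*sqrt(2)) + (-4) + (-4 + 2*sqrt(2)) + (-8) + (8)] = 0/16 = 0
  <chi_rho, chi_5> = (1/16)[1*(8)*conj(2) + 1*(4)*conj(-2) + 2*(sqrt(2) + 2)*conj(sqrt(2)) + 2*(-2)*conj(0) + 2*(2 - sqrt(2))*conj(-sqrt(2)) + 4*(2)*conj(0) + 4*(2)*conj(0)]
      = (1/16)[(16) + (-8) + (4 + 4*sqrt(2)) + (0) + (4 - 4*sqrt(2)) + (0) + (0)] = 16/16 = 1
  <chi_rho, chi_6> = (1/16)[1*(8)*conj(2) + 1*(4)*conj(2) + 2*(sqrt(2) + 2)*conj(0) + 2*(-2)*conj(-2) + 2*(2 - sqrt(2))*conj(0) + 4*(2)*conj(0) + 4*(2)*conj(0)]
      = (1/16)[(16) + (8) + (0) + (8) + (0) + (0) + (0)] = 32/16 = 2
  <chi_rho, chi_7> = (1/16)[1*(8)*conj(2) + 1*(4)*conj(-2) + 2*(sqrt(2) + 2)*conj(-sqrt(2)) + 2*(-2)*conj(0) + 2*(2 - sqrt(2))*conj(sqrt(2)) + 4*(2)*conj(0) + 4*(2)*conj(0)]
      = (1/16)[(16) + (-8) + (-4*sqrt(2) - 4) + (0) + (-4 + 4*sqrt(2)) + (0) + (0)] = 0/16 = 0
Dimension check: dim(rho) = sum (mult * dim) = 2*1 + 0*1 + 0*1 + 0*1 + 1*2 + 2*2 + 0*2 = 8 = chi_rho(e) = 8.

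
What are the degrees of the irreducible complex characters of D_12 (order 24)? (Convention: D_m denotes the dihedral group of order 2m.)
Dimensions: 1, 1, 1, 1, 2, 2, 2, 2, 2

Working: There are 9 irreducibles (= number of conjugacy classes). Their dimensions d_i satisfy sum d_i^2 = |G| = 24: 1 + 1 + 1 + 1 + 4 + 4 + 4 + 4 + 4 = 24.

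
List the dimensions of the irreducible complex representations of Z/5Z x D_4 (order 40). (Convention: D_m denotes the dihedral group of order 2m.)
Dimensions: 1, 1, 1, 1, 1, 1, 1, 1, 1, 1, 1, 1, 1, 1, 1, 1, 1, 1, 1, 1, 2, 2, 2, 2, 2

Derivation: There are 25 irreducibles (= number of conjugacy classes). Their dimensions d_i satisfy sum d_i^2 = |G| = 40: 1 + 1 + 1 + 1 + 1 + 1 + 1 + 1 + 1 + 1 + 1 + 1 + 1 + 1 + 1 + 1 + 1 + 1 + 1 + 1 + 4 + 4 + 4 + 4 + 4 = 40. (For the product with Z/5Z: each of the 5 1-dim characters of Z/5Z tensors with each irrep of D_4, giving 5 copies of each D_4-dimension.)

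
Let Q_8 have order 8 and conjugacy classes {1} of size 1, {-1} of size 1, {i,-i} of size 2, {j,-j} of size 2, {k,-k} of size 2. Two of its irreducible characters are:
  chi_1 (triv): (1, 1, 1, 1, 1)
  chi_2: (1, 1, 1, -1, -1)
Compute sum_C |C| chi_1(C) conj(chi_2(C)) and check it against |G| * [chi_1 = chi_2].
Sum = 0; so <chi_1, chi_2> = 0 (distinct irreducibles are orthogonal).

Derivation: Compute term by term over conjugacy classes (|C| * chi_1(C) * conj(chi_2(C))):
  1*(1)*conj(1) + 1*(1)*conj(1) + 2*(1)*conj(1) + 2*(1)*conj(-1) + 2*(1)*conj(-1)
  = (1) + (1) + (2) + (-2) + (-2)
  = 0.
Dividing by |G| = 8 gives 0/8 = 0, matching the row-orthogonality relation <chi_1, chi_2> = [chi_1 = chi_2].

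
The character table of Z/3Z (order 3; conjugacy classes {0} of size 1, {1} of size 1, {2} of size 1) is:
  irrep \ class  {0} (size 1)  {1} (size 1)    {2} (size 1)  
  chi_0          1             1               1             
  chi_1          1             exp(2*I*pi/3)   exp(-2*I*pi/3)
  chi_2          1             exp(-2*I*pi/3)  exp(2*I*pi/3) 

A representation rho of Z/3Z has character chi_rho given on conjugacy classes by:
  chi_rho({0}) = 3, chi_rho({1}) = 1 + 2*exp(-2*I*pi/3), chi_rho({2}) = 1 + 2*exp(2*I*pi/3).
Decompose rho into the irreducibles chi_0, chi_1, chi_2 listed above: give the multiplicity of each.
Multiplicities: chi_0: 1, chi_1: 0, chi_2: 2.

Derivation: Use <chi_rho, chi> = (1/|G|) sum_C |C| * chi_rho(C) * conj(chi(C)) with |G| = 3 for each irreducible chi in the table:
  <chi_rho, chi_0> = (1/3)[1*(3)*conj(1) + 1*(1 + 2*exp(-2*I*pi/3))*conj(1) + 1*(1 + 2*exp(2*I*pi/3))*conj(1)]
      = (1/3)[(3) + (1 + 2*exp(-2*I*pi/3)) + (1 + 2*exp(2*I*pi/3))] = 3/3 = 1
  <chi_rho, chi_1> = (1/3)[1*(3)*conj(1) + 1*(1 + 2*exp(-2*I*pi/3))*conj(exp(2*I*pi/3)) + 1*(1 + 2*exp(2*I*pi/3))*conj(exp(-2*I*pi/3))]
      = (1/3)[(3) + (exp(-2*I*pi/3) + 2*exp(2*I*pi/3)) + (2*exp(-2*I*pi/3) + exp(2*I*pi/3))] = 0/3 = 0
  <chi_rho, chi_2> = (1/3)[1*(3)*conj(1) + 1*(1 + 2*exp(-2*I*pi/3))*conj(exp(-2*I*pi/3)) + 1*(1 + 2*exp(2*I*pi/3))*conj(exp(2*I*pi/3))]
      = (1/3)[(3) + (2 + exp(2*I*pi/3)) + (2 + exp(-2*I*pi/3))] = 6/3 = 2
(Exp terms are combined using exp(i*s)*conj(exp(i*t)) = exp(i*(s-t)), and sums of them are collapsed using the identity that for every m > 1 the m distinct m-th roots of unity sum to 0, e.g. 1 + exp(2*I*pi/3) + exp(-2*I*pi/3) = 0.)
Dimension check: dim(rho) = sum (mult * dim) = 1*1 + 0*1 + 2*1 = 3 = chi_rho(e) = 3.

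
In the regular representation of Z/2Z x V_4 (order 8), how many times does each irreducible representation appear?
Each irreducible V_i of dimension d_i appears with multiplicity d_i, i.e. rho_reg = (direct sum over all irreducibles V_i) d_i V_i. The irreducible dimensions for Z/2Z x V_4 are 1, 1, 1, 1, 1, 1, 1, 1: 8 irreducibles of dimension 1, each with multiplicity 1. Total dimension 8*1*1 = 8 = |G|.

Why: General theorem: in the regular representation of a finite group G, each irreducible appears with multiplicity equal to its dimension. Check: dim(rho_reg) = sum d_i^2 = 1 + 1 + 1 + 1 + 1 + 1 + 1 + 1 = 8 = |G|.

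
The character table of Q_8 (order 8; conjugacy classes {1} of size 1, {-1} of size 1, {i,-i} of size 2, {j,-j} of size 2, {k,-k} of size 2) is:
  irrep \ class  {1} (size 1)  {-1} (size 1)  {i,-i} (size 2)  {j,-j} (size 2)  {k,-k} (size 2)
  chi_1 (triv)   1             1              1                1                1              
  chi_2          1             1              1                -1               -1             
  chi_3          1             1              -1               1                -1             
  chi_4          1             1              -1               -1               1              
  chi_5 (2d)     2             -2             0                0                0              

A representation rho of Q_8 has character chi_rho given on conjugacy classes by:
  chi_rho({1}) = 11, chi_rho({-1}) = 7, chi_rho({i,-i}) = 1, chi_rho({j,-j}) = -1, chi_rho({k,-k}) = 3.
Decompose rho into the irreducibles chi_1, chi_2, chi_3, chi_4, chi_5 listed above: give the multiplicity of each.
Multiplicities: chi_1: 3, chi_2: 2, chi_3: 1, chi_4: 3, chi_5: 1.

Reasoning: Use <chi_rho, chi> = (1/|G|) sum_C |C| * chi_rho(C) * conj(chi(C)) with |G| = 8 for each irreducible chi in the table:
  <chi_rho, chi_1> = (1/8)[1*(11)*conj(1) + 1*(7)*conj(1) + 2*(1)*conj(1) + 2*(-1)*conj(1) + 2*(3)*conj(1)]
      = (1/8)[(11) + (7) + (2) + (-2) + (6)] = 24/8 = 3
  <chi_rho, chi_2> = (1/8)[1*(11)*conj(1) + 1*(7)*conj(1) + 2*(1)*conj(1) + 2*(-1)*conj(-1) + 2*(3)*conj(-1)]
      = (1/8)[(11) + (7) + (2) + (2) + (-6)] = 16/8 = 2
  <chi_rho, chi_3> = (1/8)[1*(11)*conj(1) + 1*(7)*conj(1) + 2*(1)*conj(-1) + 2*(-1)*conj(1) + 2*(3)*conj(-1)]
      = (1/8)[(11) + (7) + (-2) + (-2) + (-6)] = 8/8 = 1
  <chi_rho, chi_4> = (1/8)[1*(11)*conj(1) + 1*(7)*conj(1) + 2*(1)*conj(-1) + 2*(-1)*conj(-1) + 2*(3)*conj(1)]
      = (1/8)[(11) + (7) + (-2) + (2) + (6)] = 24/8 = 3
  <chi_rho, chi_5> = (1/8)[1*(11)*conj(2) + 1*(7)*conj(-2) + 2*(1)*conj(0) + 2*(-1)*conj(0) + 2*(3)*conj(0)]
      = (1/8)[(22) + (-14) + (0) + (0) + (0)] = 8/8 = 1
Dimension check: dim(rho) = sum (mult * dim) = 3*1 + 2*1 + 1*1 + 3*1 + 1*2 = 11 = chi_rho(e) = 11.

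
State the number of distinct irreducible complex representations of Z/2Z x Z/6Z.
12

Argument: The number of irreducible complex representations of a finite group equals its number of conjugacy classes. Z/2Z x Z/6Z is abelian of order 12, so every element is its own conjugacy class: 12 classes, so Z/2Z x Z/6Z (order 12) has exactly 12 irreducible complex representations.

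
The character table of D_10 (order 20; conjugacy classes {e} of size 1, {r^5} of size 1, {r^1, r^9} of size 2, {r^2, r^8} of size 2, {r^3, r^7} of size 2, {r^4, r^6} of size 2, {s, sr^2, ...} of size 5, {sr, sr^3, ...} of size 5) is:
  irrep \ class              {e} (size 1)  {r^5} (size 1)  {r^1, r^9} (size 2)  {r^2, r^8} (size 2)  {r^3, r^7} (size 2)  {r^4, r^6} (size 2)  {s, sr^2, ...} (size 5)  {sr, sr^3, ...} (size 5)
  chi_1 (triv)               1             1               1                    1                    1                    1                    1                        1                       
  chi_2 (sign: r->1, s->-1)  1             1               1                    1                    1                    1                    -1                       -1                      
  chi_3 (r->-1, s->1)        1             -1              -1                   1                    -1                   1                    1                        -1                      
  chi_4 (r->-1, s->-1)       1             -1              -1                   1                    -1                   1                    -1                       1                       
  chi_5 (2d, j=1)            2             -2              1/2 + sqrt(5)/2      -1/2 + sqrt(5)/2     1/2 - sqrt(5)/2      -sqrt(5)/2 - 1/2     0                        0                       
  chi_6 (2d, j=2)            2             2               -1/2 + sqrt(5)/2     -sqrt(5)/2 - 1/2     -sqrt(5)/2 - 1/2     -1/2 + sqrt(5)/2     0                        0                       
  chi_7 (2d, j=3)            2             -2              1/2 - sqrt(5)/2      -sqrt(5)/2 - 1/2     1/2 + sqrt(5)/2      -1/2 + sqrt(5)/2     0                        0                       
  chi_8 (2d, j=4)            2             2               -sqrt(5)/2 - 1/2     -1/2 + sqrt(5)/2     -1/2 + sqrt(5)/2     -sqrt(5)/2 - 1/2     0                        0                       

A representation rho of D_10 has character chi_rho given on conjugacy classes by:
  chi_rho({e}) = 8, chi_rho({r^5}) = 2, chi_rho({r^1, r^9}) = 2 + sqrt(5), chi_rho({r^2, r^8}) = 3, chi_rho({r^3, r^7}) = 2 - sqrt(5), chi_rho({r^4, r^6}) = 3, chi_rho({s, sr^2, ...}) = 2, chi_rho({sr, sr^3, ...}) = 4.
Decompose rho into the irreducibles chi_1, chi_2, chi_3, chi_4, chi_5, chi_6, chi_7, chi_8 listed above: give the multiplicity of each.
Multiplicities: chi_1: 3, chi_2: 0, chi_3: 0, chi_4: 1, chi_5: 1, chi_6: 1, chi_7: 0, chi_8: 0.

Why: Use <chi_rho, chi> = (1/|G|) sum_C |C| * chi_rho(C) * conj(chi(C)) with |G| = 20 for each irreducible chi in the table:
  <chi_rho, chi_1> = (1/20)[1*(8)*conj(1) + 1*(2)*conj(1) + 2*(2 + sqrt(5))*conj(1) + 2*(3)*conj(1) + 2*(2 - sqrt(5))*conj(1) + 2*(3)*conj(1) + 5*(2)*conj(1) + 5*(4)*conj(1)]
      = (1/20)[(8) + (2) + (4 + 2*sqrt(5)) + (6) + (4 - 2*sqrt(5)) + (6) + (10) + (20)] = 60/20 = 3
  <chi_rho, chi_2> = (1/20)[1*(8)*conj(1) + 1*(2)*conj(1) + 2*(2 + sqrt(5))*conj(1) + 2*(3)*conj(1) + 2*(2 - sqrt(5))*conj(1) + 2*(3)*conj(1) + 5*(2)*conj(-1) + 5*(4)*conj(-1)]
      = (1/20)[(8) + (2) + (4 + 2*sqrt(5)) + (6) + (4 - 2*sqrt(5)) + (6) + (-10) + (-20)] = 0/20 = 0
  <chi_rho, chi_3> = (1/20)[1*(8)*conj(1) + 1*(2)*conj(-1) + 2*(2 + sqrt(5))*conj(-1) + 2*(3)*conj(1) + 2*(2 - sqrt(5))*conj(-1) + 2*(3)*conj(1) + 5*(2)*conj(1) + 5*(4)*conj(-1)]
      = (1/20)[(8) + (-2) + (-2*sqrt(5) - 4) + (6) + (-4 + 2*sqrt(5)) + (6) + (10) + (-20)] = 0/20 = 0
  <chi_rho, chi_4> = (1/20)[1*(8)*conj(1) + 1*(2)*conj(-1) + 2*(2 + sqrt(5))*conj(-1) + 2*(3)*conj(1) + 2*(2 - sqrt(5))*conj(-1) + 2*(3)*conj(1) + 5*(2)*conj(-1) + 5*(4)*conj(1)]
      = (1/20)[(8) + (-2) + (-2*sqrt(5) - 4) + (6) + (-4 + 2*sqrt(5)) + (6) + (-10) + (20)] = 20/20 = 1
  <chi_rho, chi_5> = (1/20)[1*(8)*conj(2) + 1*(2)*conj(-2) + 2*(2 + sqrt(5))*conj(1/2 + sqrt(5)/2) + 2*(3)*conj(-1/2 + sqrt(5)/2) + 2*(2 - sqrt(5))*conj(1/2 - sqrt(5)/2) + 2*(3)*conj(-sqrt(5)/2 - 1/2) + 5*(2)*conj(0) + 5*(4)*conj(0)]
      = (1/20)[(16) + (-4) + (3*sqrt(5) + 7) + (-3 + 3*sqrt(5)) + (7 - 3*sqrt(5)) + (-3*sqrt(5) - 3) + (0) + (0)] = 20/20 = 1
  <chi_rho, chi_6> = (1/20)[1*(8)*conj(2) + 1*(2)*conj(2) + 2*(2 + sqrt(5))*conj(-1/2 + sqrt(5)/2) + 2*(3)*conj(-sqrt(5)/2 - 1/2) + 2*(2 - sqrt(5))*conj(-sqrt(5)/2 - 1/2) + 2*(3)*conj(-1/2 + sqrt(5)/2) + 5*(2)*conj(0) + 5*(4)*conj(0)]
      = (1/20)[(16) + (4) + (sqrt(5) + 3) + (-3*sqrt(5) - 3) + (3 - sqrt(5)) + (-3 + 3*sqrt(5)) + (0) + (0)] = 20/20 = 1
  <chi_rho, chi_7> = (1/20)[1*(8)*conj(2) + 1*(2)*conj(-2) + 2*(2 + sqrt(5))*conj(1/2 - sqrt(5)/2) + 2*(3)*conj(-sqrt(5)/2 - 1/2) + 2*(2 - sqrt(5))*conj(1/2 + sqrt(5)/2) + 2*(3)*conj(-1/2 + sqrt(5)/2) + 5*(2)*conj(0) + 5*(4)*conj(0)]
      = (1/20)[(16) + (-4) + (-3 - sqrt(5)) + (-3*sqrt(5) - 3) + (-3 + sqrt(5)) + (-3 + 3*sqrt(5)) + (0) + (0)] = 0/20 = 0
  <chi_rho, chi_8> = (1/20)[1*(8)*conj(2) + 1*(2)*conj(2) + 2*(2 + sqrt(5))*conj(-sqrt(5)/2 - 1/2) + 2*(3)*conj(-1/2 + sqrt(5)/2) + 2*(2 - sqrt(5))*conj(-1/2 + sqrt(5)/2) + 2*(3)*conj(-sqrt(5)/2 - 1/2) + 5*(2)*conj(0) + 5*(4)*conj(0)]
      = (1/20)[(16) + (4) + (-7 - 3*sqrt(5)) + (-3 + 3*sqrt(5)) + (-7 + 3*sqrt(5)) + (-3*sqrt(5) - 3) + (0) + (0)] = 0/20 = 0
Dimension check: dim(rho) = sum (mult * dim) = 3*1 + 0*1 + 0*1 + 1*1 + 1*2 + 1*2 + 0*2 + 0*2 = 8 = chi_rho(e) = 8.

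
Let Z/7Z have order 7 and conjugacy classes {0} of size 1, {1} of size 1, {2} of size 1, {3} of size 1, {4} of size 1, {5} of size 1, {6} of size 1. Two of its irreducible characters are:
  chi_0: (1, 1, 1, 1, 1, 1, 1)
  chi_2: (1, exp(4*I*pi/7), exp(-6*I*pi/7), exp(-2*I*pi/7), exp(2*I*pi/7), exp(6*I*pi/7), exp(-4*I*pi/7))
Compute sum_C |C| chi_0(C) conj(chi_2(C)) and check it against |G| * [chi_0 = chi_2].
Sum = 0; so <chi_0, chi_2> = 0 (distinct irreducibles are orthogonal).

Justification: Compute term by term over conjugacy classes (|C| * chi_0(C) * conj(chi_2(C))):
  1*(1)*conj(1) + 1*(1)*conj(exp(4*I*pi/7)) + 1*(1)*conj(exp(-6*I*pi/7)) + 1*(1)*conj(exp(-2*I*pi/7)) + 1*(1)*conj(exp(2*I*pi/7)) + 1*(1)*conj(exp(6*I*pi/7)) + 1*(1)*conj(exp(-4*I*pi/7))
  = (1) + (exp(-4*I*pi/7)) + (exp(6*I*pi/7)) + (exp(2*I*pi/7)) + (exp(-2*I*pi/7)) + (exp(-6*I*pi/7)) + (exp(4*I*pi/7))
  = 0.
(Exp terms are combined using exp(i*s)*conj(exp(i*t)) = exp(i*(s-t)), and sums of them are collapsed using the identity that for every m > 1 the m distinct m-th roots of unity sum to 0, e.g. 1 + exp(2*I*pi/3) + exp(-2*I*pi/3) = 0.)
Dividing by |G| = 7 gives 0/7 = 0, matching the row-orthogonality relation <chi_0, chi_2> = [chi_0 = chi_2].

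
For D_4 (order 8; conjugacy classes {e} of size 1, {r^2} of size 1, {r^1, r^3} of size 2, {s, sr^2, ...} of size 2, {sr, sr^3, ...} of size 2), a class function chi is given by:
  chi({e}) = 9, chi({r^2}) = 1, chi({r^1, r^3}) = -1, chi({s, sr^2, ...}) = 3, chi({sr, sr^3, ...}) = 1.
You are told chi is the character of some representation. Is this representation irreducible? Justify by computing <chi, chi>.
Not irreducible (reducible): <chi, chi> = 13 > 1.

Why: <chi, chi> = (1/|G|) sum_C |C| * |chi(C)|^2 = (1/8)[1*|9|^2 + 1*|1|^2 + 2*|-1|^2 + 2*|3|^2 + 2*|1|^2]
  = (1/8)[(81) + (1) + (2) + (18) + (2)] = 104/8 = 13.
A character is irreducible iff <chi, chi> = 1, so this representation is reducible.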